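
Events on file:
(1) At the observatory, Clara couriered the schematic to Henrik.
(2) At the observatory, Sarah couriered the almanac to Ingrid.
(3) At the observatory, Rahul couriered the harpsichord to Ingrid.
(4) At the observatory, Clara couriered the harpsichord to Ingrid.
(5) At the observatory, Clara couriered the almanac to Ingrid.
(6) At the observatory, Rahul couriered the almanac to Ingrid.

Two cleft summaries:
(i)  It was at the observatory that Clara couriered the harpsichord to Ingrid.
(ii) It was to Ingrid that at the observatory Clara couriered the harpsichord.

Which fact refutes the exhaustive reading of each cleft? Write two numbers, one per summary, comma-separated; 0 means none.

(i): focus "at the observatory". No fact shares same agent, thing, recipient (Clara / the harpsichord / Ingrid) with a different setting. 0.
(ii): focus "Ingrid". No fact shares same agent, thing, setting (Clara / the harpsichord / at the observatory) with a different recipient. 0.

0, 0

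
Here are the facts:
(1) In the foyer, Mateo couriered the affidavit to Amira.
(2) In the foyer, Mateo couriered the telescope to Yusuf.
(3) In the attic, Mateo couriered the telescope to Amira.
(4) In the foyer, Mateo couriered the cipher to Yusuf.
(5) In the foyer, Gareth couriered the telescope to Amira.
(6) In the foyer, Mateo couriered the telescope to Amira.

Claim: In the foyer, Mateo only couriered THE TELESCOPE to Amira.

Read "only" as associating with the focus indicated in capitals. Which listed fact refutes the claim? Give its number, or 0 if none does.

1

The capitals mark "the telescope" as focus. So "only" rules out other things, with the rest (agent = Mateo, recipient = Amira, setting = in the foyer) as background.
Fact (1) shares the background but differs in thing (the affidavit) — a counterexample.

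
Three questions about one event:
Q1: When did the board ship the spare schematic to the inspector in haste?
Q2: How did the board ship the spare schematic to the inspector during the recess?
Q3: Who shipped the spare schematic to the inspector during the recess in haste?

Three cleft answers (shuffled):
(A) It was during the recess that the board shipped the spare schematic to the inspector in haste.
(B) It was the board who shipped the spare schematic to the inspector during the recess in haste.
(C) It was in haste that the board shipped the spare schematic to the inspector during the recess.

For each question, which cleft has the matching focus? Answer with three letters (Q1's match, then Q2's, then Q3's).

ACB

Q1 asks about the time; cleft (A) focuses "during the recess", which is the time — so Q1 → A.
Q2 asks about the manner; cleft (C) focuses "in haste", which is the manner — so Q2 → C.
Q3 asks about the subject (agent); cleft (B) focuses "the board", which is the subject (agent) — so Q3 → B.
Mapping: Q1→A, Q2→C, Q3→B.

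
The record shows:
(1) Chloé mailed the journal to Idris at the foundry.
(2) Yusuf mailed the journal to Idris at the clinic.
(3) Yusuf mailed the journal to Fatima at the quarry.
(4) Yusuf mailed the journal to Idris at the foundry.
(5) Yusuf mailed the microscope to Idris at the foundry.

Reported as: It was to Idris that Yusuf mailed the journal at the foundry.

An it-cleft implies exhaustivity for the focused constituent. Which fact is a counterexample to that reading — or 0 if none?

The cleft puts "Idris" in focus and presupposes the open proposition with agent = Yusuf, thing = the journal, setting = at the foundry.
The exhaustive reading says no other recipient fits that background.
Every other fact differs from the presupposition on some backgrounded slot, so none challenges the exhaustivity.

0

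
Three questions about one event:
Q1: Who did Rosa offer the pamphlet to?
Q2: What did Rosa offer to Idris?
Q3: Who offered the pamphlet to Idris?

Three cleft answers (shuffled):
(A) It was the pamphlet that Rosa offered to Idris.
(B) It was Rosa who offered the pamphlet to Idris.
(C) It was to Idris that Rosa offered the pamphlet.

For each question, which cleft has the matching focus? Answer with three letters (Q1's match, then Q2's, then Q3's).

Q1 asks about the recipient; cleft (C) focuses "to Idris", which is the recipient — so Q1 → C.
Q2 asks about the direct object; cleft (A) focuses "the pamphlet", which is the direct object — so Q2 → A.
Q3 asks about the subject (agent); cleft (B) focuses "Rosa", which is the subject (agent) — so Q3 → B.
Mapping: Q1→C, Q2→A, Q3→B.

CAB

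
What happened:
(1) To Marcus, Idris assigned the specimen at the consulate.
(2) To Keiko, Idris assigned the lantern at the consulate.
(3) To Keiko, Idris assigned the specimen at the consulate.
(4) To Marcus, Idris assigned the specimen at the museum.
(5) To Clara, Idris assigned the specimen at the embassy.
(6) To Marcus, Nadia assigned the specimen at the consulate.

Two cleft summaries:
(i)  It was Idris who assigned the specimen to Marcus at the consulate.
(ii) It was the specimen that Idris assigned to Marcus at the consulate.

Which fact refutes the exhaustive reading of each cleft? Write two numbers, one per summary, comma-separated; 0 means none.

(i): focus "Idris". Looking for thing = the specimen, recipient = Marcus, setting = at the consulate with some other agent — fact (6) has Nadia there. Refuted.
(ii): focus "the specimen". No fact shares agent = Idris, recipient = Marcus, setting = at the consulate with a different thing. 0.

6, 0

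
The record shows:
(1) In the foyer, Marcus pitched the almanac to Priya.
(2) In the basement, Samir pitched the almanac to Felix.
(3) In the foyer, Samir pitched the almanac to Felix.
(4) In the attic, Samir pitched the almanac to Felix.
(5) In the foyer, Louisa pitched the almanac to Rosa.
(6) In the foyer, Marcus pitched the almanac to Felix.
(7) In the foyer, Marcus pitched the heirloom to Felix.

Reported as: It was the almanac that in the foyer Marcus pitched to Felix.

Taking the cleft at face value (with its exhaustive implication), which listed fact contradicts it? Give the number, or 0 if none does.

7

The cleft puts "the almanac" in focus and presupposes the open proposition with Marcus as agent and Felix as recipient and in the foyer as setting.
Exhaustivity: the almanac is the only thing satisfying that background.
But fact (7) also has Marcus as agent and Felix as recipient and in the foyer as setting, with thing = the heirloom — so the exhaustive reading fails.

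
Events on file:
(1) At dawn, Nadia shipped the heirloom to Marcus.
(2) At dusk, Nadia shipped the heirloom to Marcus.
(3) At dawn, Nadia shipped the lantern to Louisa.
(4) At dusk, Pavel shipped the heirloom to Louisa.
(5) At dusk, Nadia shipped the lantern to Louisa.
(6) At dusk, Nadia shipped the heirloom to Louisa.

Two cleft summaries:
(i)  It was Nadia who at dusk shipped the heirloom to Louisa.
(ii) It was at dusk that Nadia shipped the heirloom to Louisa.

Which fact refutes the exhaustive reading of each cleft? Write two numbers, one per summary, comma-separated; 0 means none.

Summary (i) focuses "Nadia" (the agent); background same thing, recipient, setting (the heirloom / Louisa / at dusk). Fact (4) matches that background with agent = Pavel — refutes (i).
Summary (ii) focuses "at dusk" (the setting); background same agent, thing, recipient (Nadia / the heirloom / Louisa). No fact matches that background with a different setting, so 0.

4, 0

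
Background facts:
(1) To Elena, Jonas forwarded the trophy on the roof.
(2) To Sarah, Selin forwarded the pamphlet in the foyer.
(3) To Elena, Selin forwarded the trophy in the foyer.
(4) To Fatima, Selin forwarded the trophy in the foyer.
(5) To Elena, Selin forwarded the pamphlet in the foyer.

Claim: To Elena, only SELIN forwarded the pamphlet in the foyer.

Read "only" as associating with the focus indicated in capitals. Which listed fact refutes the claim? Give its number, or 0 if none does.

Focus (in capitals) is "Selin" — the agent. "Only" excludes alternative agents while holding fixed same thing, recipient, setting (the pamphlet / Elena / in the foyer).
No fact matches same thing, recipient, setting (the pamphlet / Elena / in the foyer) with a different agent — every other fact differs on at least one backgrounded slot. So no fact refutes it.

0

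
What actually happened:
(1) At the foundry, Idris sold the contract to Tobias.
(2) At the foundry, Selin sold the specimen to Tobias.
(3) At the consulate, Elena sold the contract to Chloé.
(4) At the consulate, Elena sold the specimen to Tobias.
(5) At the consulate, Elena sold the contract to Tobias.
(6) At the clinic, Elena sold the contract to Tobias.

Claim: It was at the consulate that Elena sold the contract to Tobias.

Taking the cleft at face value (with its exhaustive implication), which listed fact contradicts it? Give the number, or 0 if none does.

Focus of the cleft: "at the consulate" (the setting). Presupposed background: Elena as agent and the contract as thing and Tobias as recipient.
The exhaustive reading says no other setting fits that background.
Fact (6) shares the background but with setting = at the clinic; exhaustivity is violated.

6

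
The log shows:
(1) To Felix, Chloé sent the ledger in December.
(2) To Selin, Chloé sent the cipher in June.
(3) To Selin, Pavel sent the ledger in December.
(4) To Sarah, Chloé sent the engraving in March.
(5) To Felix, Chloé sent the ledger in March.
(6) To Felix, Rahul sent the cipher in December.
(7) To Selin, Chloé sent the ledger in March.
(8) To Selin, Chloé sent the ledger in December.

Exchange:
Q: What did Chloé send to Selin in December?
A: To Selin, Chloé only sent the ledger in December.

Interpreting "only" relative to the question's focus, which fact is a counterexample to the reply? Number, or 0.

The question "What did ...?" targets the thing, so in the reply the focus falls on "the ledger".
"Only" then excludes alternative things while the background — Chloé as agent and Selin as recipient and in December as setting — is held fixed.
No listed fact shares that background with another thing. Nothing contradicts the reply.
(Fact (7) would refute a reading with focus on the setting — but that is not what the question asks.)

0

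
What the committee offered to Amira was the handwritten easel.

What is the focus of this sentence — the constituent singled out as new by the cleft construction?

the handwritten easel

In a pseudo-cleft "What ... was X", the post-copular constituent X is the focus.
Here the focus is "the handwritten easel". The backgrounded (presupposed) material includes "the committee" and "to Amira".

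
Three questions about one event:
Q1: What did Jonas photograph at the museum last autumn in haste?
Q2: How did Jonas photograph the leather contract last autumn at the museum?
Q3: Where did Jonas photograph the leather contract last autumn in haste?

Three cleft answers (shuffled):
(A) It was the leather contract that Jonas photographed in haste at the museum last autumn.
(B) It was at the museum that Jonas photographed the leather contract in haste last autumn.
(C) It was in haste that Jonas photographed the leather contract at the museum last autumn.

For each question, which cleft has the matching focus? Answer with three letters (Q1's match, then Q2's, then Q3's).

ACB

Q1 asks about the direct object; cleft (A) focuses "the leather contract", which is the direct object — so Q1 → A.
Q2 asks about the manner; cleft (C) focuses "in haste", which is the manner — so Q2 → C.
Q3 asks about the location; cleft (B) focuses "at the museum", which is the location — so Q3 → B.
Mapping: Q1→A, Q2→C, Q3→B.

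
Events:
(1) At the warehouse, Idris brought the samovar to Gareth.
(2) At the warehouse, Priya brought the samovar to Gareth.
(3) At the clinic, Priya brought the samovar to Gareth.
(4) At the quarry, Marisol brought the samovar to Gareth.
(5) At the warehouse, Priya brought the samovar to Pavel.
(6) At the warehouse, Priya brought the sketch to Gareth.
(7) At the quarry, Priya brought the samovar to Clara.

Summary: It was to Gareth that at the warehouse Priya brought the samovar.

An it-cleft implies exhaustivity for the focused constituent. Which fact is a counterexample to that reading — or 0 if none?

The cleft puts "Gareth" in focus and presupposes the open proposition with same agent, thing, setting (Priya / the samovar / at the warehouse).
Exhaustivity: Gareth is the only recipient satisfying that background.
But fact (5) also has same agent, thing, setting (Priya / the samovar / at the warehouse), with recipient = Pavel — so the exhaustive reading fails.

5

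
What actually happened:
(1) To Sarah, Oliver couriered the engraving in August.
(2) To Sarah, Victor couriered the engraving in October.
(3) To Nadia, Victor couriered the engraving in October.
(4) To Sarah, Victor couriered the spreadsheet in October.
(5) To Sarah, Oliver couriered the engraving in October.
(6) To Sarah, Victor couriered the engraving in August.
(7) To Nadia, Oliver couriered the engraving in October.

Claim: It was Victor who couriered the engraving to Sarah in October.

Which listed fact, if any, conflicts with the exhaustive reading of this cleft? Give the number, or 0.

The cleft puts "Victor" in focus and presupposes the open proposition with the engraving as thing and Sarah as recipient and in October as setting.
The exhaustive reading says no other agent fits that background.
But fact (5) also has the engraving as thing and Sarah as recipient and in October as setting, with agent = Oliver — so the exhaustive reading fails.

5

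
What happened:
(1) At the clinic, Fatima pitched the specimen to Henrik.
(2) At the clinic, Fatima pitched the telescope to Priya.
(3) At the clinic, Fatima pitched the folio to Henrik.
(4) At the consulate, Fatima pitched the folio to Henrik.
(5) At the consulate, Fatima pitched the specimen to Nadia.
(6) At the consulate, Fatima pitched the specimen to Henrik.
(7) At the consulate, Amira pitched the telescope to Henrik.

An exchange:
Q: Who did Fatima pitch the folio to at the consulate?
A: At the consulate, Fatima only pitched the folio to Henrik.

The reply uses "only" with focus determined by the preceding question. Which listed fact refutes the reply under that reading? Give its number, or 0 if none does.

0

The question "Who did ... to ...?" targets the recipient, so in the reply the focus falls on "Henrik".
So "only" ranges over recipients; the rest (same agent, thing, setting (Fatima / the folio / at the consulate)) is presupposed.
No listed fact shares that background with another recipient. Nothing contradicts the reply.
(Fact (6) would refute a reading with focus on the thing — but that is not what the question asks.)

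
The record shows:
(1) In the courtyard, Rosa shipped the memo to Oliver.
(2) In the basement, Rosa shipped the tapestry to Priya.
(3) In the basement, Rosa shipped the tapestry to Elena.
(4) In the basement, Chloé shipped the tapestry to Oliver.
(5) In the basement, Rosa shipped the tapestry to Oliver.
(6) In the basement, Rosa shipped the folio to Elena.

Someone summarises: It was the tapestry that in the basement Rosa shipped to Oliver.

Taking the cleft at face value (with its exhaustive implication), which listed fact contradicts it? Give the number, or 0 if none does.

0

The cleft puts "the tapestry" in focus and presupposes the open proposition with Rosa as agent and Oliver as recipient and in the basement as setting.
Exhaustivity: the tapestry is the only thing satisfying that background.
Every other fact differs from the presupposition on some backgrounded slot, so none challenges the exhaustivity.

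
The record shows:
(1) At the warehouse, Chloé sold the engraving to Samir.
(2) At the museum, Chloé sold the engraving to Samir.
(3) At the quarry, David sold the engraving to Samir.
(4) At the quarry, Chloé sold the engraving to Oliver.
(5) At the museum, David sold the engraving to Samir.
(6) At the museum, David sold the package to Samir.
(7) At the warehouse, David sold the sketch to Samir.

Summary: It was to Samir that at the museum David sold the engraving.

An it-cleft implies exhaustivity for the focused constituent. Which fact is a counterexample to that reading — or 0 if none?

0

Focus of the cleft: "Samir" (the recipient). Presupposed background: same agent, thing, setting (David / the engraving / at the museum).
Exhaustivity: Samir is the only recipient satisfying that background.
No listed fact matches the background with a different recipient. Exhaustivity holds.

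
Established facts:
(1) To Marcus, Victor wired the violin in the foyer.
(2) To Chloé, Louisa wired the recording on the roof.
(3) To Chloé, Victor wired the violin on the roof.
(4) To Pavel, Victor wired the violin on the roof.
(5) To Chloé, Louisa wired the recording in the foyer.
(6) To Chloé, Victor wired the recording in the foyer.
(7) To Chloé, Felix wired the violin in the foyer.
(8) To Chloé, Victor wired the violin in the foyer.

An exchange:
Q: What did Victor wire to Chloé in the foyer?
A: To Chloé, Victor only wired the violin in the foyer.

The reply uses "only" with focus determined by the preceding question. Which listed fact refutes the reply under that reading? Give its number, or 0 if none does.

Answering "What did ...?" puts focus on the thing — here, "the violin".
So "only" ranges over things; the rest (Victor as agent and Chloé as recipient and in the foyer as setting) is presupposed.
Fact (6) keeps Victor as agent and Chloé as recipient and in the foyer as setting but has thing = the recording; that refutes the reply.
(Fact (1) would refute a reading with focus on the recipient — but that is not what the question asks.)

6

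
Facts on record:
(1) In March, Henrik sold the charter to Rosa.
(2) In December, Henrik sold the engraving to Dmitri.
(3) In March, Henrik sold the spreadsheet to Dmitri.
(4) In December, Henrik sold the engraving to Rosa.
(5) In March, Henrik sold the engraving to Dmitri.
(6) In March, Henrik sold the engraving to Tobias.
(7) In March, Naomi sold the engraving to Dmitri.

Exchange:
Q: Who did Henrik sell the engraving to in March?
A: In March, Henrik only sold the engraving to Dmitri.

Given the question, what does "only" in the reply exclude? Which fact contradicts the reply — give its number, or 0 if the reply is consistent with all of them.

Answering "Who did ... to ...?" puts focus on the recipient — here, "Dmitri".
"Only" then excludes alternative recipients while the background — Henrik as agent and the engraving as thing and in March as setting — is held fixed.
Fact (6) keeps Henrik as agent and the engraving as thing and in March as setting but has recipient = Tobias; that refutes the reply.
(Fact (2) would refute a reading with focus on the setting — but that is not what the question asks.)

6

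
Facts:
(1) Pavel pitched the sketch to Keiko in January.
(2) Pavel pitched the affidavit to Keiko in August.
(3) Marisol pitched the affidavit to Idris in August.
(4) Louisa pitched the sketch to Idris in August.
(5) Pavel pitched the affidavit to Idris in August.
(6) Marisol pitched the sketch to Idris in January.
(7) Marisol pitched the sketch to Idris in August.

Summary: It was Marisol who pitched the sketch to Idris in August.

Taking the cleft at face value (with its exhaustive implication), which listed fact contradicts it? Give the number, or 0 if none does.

Focus of the cleft: "Marisol" (the agent). Presupposed background: same thing, recipient, setting (the sketch / Idris / in August).
Exhaustivity: Marisol is the only agent satisfying that background.
Fact (4) shares the background but with agent = Louisa; exhaustivity is violated.

4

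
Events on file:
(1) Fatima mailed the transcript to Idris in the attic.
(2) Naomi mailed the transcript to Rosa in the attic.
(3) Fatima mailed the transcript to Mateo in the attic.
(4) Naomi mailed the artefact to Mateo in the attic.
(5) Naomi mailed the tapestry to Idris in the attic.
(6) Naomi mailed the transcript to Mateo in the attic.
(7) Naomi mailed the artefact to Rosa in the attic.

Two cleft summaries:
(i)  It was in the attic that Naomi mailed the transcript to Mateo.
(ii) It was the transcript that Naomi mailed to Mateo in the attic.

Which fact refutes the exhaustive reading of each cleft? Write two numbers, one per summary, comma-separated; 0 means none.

(i): focus "in the attic". No fact shares Naomi as agent and the transcript as thing and Mateo as recipient with a different setting. 0.
(ii): focus "the transcript". Looking for Naomi as agent and Mateo as recipient and in the attic as setting with some other thing — fact (4) has the artefact there. Refuted.

0, 4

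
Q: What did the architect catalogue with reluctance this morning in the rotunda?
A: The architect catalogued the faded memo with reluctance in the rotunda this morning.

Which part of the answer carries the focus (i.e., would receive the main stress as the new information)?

the faded memo

The wh-word "what" asks about the direct object.
In the answer, "the architect", "in the rotunda", "this morning" and "with reluctance" are given — repeated from the question.
The constituent filling the direct object gap is "the faded memo"; that is the focus and would carry nuclear stress.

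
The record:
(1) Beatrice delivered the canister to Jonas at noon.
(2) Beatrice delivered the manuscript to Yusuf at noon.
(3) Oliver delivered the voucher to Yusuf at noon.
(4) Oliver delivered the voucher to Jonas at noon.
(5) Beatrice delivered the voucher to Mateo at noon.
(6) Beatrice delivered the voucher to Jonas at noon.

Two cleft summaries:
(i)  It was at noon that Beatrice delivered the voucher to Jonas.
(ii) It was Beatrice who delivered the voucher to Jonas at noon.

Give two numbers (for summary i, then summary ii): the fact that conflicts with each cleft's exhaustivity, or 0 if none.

Summary (i) focuses "at noon" (the setting); background same agent, thing, recipient (Beatrice / the voucher / Jonas). No fact matches that background with a different setting, so 0.
Summary (ii) focuses "Beatrice" (the agent); background same thing, recipient, setting (the voucher / Jonas / at noon). Fact (4) matches that background with agent = Oliver — refutes (ii).

0, 4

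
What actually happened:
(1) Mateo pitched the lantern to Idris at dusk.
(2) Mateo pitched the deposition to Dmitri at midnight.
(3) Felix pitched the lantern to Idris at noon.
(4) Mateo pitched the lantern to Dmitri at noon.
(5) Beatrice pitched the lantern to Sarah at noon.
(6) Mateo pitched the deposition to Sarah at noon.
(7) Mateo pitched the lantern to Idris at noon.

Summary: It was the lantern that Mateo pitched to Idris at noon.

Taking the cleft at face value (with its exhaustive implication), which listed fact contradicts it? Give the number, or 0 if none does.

The cleft puts "the lantern" in focus and presupposes the open proposition with same agent, recipient, setting (Mateo / Idris / at noon).
The exhaustive reading says no other thing fits that background.
Every other fact differs from the presupposition on some backgrounded slot, so none challenges the exhaustivity.

0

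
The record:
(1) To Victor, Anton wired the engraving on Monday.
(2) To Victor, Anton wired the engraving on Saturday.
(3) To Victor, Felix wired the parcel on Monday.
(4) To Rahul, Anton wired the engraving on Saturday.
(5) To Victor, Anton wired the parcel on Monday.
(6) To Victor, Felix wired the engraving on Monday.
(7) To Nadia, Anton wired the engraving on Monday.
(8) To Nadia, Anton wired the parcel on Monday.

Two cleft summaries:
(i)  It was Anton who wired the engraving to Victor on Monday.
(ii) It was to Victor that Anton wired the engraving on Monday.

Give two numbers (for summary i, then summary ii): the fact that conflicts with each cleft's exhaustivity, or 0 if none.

6, 7

Summary (i) focuses "Anton" (the agent); background same thing, recipient, setting (the engraving / Victor / on Monday). Fact (6) matches that background with agent = Felix — refutes (i).
Summary (ii) focuses "Victor" (the recipient); background same agent, thing, setting (Anton / the engraving / on Monday). Fact (7) matches that background with recipient = Nadia — refutes (ii).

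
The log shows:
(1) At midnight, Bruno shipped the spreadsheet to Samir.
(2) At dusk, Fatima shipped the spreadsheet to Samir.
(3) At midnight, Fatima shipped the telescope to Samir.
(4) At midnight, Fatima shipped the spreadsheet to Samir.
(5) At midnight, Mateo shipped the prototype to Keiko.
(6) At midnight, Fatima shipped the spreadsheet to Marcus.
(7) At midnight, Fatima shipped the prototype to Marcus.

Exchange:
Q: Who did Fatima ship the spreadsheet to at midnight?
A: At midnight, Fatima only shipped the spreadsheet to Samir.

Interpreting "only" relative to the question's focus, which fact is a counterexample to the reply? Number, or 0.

The question "Who did ... to ...?" targets the recipient, so in the reply the focus falls on "Samir".
So "only" ranges over recipients; the rest (same agent, thing, setting (Fatima / the spreadsheet / at midnight)) is presupposed.
Fact (6) shares the background with a different recipient (Marcus) — counterexample.
(Fact (3) would refute a reading with focus on the thing — but that is not what the question asks.)

6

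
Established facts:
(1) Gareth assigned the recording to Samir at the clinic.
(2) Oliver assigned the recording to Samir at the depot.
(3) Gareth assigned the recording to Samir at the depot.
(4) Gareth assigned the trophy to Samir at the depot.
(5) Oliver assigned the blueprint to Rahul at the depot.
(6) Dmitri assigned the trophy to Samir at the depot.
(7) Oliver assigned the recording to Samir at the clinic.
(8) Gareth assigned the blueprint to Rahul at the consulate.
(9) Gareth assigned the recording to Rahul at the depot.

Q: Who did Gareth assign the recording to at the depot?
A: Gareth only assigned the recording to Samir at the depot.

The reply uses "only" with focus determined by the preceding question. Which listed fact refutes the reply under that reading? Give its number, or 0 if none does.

9

The question "Who did ... to ...?" targets the recipient, so in the reply the focus falls on "Samir".
So "only" ranges over recipients; the rest (agent = Gareth, thing = the recording, setting = at the depot) is presupposed.
Fact (9) shares the background with a different recipient (Rahul) — counterexample.
(Fact (4) would refute a reading with focus on the thing — but that is not what the question asks.)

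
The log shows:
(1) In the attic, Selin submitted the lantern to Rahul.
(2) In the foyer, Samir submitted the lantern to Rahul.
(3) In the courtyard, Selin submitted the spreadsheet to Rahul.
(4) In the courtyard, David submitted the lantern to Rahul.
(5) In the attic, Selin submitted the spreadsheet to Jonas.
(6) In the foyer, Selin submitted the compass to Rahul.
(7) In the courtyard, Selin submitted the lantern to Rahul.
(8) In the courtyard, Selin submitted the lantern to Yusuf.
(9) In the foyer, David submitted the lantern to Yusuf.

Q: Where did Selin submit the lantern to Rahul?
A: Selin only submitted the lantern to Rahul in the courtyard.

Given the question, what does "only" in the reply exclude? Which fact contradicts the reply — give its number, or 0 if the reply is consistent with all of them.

1

Answering "Where did ...?" puts focus on the setting — here, "in the courtyard".
"Only" then excludes alternative settings while the background — agent = Selin, thing = the lantern, recipient = Rahul — is held fixed.
Fact (1) shares the background with a different setting (in the attic) — counterexample.
(Fact (3) would refute a reading with focus on the thing — but that is not what the question asks.)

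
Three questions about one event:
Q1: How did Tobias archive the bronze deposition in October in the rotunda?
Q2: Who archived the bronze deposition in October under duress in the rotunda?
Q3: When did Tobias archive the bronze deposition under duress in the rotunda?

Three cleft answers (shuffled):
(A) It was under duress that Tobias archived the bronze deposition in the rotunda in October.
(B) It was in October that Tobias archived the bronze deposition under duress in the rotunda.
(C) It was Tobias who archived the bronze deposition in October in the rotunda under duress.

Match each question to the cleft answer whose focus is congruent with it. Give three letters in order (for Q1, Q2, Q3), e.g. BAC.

Q1 asks about the manner; cleft (A) focuses "under duress", which is the manner — so Q1 → A.
Q2 asks about the subject (agent); cleft (C) focuses "Tobias", which is the subject (agent) — so Q2 → C.
Q3 asks about the time; cleft (B) focuses "in October", which is the time — so Q3 → B.
Mapping: Q1→A, Q2→C, Q3→B.

ACB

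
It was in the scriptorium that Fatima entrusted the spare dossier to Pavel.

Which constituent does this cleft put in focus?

In an it-cleft "It was X that/who ...", the clefted constituent X is the focus; the that/who-clause expresses the presupposed open proposition.
Here the focus is "in the scriptorium". The backgrounded (presupposed) material includes "Fatima", "the spare dossier" and "to Pavel".

in the scriptorium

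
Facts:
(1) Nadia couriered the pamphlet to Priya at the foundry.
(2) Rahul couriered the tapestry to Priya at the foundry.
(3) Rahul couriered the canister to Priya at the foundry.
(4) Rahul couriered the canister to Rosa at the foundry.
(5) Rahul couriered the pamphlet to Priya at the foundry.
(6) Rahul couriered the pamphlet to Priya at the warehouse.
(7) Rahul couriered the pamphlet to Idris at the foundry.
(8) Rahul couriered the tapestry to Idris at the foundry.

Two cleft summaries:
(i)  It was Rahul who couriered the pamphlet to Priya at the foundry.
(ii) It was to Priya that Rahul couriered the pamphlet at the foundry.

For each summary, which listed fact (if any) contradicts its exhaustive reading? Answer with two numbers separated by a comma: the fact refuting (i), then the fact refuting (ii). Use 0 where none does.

(i): focus "Rahul". Looking for same thing, recipient, setting (the pamphlet / Priya / at the foundry) with some other agent — fact (1) has Nadia there. Refuted.
(ii): focus "Priya". Looking for same agent, thing, setting (Rahul / the pamphlet / at the foundry) with some other recipient — fact (7) has Idris there. Refuted.

1, 7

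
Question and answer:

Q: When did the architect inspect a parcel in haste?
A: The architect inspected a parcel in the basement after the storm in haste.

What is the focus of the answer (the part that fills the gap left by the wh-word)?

after the storm

The wh-word "when" asks about the time.
In the answer, "the architect", "a parcel" and "in haste" are given — repeated from the question.
"in the basement" is also new, but it specifies the location, which is not what the question asks about — so it is not the focus.
The constituent filling the time gap is "after the storm"; that is the focus.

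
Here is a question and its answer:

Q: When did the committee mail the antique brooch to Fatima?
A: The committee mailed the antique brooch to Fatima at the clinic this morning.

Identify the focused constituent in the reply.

The wh-word "when" asks about the time.
In the answer, "the committee", "the antique brooch" and "to Fatima" are given — repeated from the question.
"at the clinic" is also new, but it specifies the location, which is not what the question asks about — so it is not the focus.
The constituent filling the time gap is "this morning"; that is the focus.

this morning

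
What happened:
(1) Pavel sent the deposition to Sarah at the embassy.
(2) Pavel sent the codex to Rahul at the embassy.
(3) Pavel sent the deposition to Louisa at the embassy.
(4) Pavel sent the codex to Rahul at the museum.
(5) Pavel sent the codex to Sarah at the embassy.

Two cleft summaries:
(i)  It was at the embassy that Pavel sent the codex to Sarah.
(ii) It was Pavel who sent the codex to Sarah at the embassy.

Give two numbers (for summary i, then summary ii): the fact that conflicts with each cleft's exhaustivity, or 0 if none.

0, 0

Summary (i) focuses "at the embassy" (the setting); background Pavel as agent and the codex as thing and Sarah as recipient. No fact matches that background with a different setting, so 0.
Summary (ii) focuses "Pavel" (the agent); background the codex as thing and Sarah as recipient and at the embassy as setting. No fact matches that background with a different agent, so 0.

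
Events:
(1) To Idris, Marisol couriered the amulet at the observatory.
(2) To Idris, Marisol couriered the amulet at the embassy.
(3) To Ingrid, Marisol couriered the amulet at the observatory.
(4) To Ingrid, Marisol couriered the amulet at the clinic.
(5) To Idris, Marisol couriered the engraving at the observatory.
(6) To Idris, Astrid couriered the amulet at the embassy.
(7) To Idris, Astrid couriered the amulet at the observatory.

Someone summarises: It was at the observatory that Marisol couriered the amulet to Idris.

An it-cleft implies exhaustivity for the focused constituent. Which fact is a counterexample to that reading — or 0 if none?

2

Focus of the cleft: "at the observatory" (the setting). Presupposed background: agent = Marisol, thing = the amulet, recipient = Idris.
Exhaustivity: at the observatory is the only setting satisfying that background.
But fact (2) also has agent = Marisol, thing = the amulet, recipient = Idris, with setting = at the embassy — so the exhaustive reading fails.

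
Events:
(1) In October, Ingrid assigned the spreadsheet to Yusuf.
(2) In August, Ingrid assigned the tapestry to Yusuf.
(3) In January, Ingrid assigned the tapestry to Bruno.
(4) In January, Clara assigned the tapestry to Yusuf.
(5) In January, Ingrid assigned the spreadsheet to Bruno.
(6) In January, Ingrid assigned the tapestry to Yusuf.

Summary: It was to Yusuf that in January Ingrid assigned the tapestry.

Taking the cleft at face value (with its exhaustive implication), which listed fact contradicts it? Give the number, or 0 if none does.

The cleft puts "Yusuf" in focus and presupposes the open proposition with agent = Ingrid, thing = the tapestry, setting = in January.
The exhaustive reading says no other recipient fits that background.
Fact (3) shares the background but with recipient = Bruno; exhaustivity is violated.

3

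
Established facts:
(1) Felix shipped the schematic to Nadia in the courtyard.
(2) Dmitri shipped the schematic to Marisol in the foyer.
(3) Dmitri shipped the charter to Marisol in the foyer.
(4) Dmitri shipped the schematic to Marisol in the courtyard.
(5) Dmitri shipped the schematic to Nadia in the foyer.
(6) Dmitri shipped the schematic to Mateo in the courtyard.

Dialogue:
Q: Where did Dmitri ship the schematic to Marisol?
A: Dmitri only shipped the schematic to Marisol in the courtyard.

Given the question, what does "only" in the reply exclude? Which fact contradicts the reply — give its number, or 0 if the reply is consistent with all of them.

Answering "Where did ...?" puts focus on the setting — here, "in the courtyard".
So "only" ranges over settings; the rest (same agent, thing, recipient (Dmitri / the schematic / Marisol)) is presupposed.
Fact (2) shares the background with a different setting (in the foyer) — counterexample.
(Fact (6) would refute a reading with focus on the recipient — but that is not what the question asks.)

2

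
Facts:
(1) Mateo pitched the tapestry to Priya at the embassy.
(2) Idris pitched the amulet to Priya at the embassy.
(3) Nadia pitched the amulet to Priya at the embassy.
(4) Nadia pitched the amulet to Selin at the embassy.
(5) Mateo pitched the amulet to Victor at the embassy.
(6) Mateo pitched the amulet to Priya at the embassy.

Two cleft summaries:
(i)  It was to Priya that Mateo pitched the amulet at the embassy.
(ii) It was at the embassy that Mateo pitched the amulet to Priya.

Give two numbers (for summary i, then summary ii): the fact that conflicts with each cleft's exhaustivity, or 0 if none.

(i): focus "Priya". Looking for agent = Mateo, thing = the amulet, setting = at the embassy with some other recipient — fact (5) has Victor there. Refuted.
(ii): focus "at the embassy". No fact shares agent = Mateo, thing = the amulet, recipient = Priya with a different setting. 0.

5, 0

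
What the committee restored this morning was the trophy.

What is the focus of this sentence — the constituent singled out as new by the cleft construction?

In a pseudo-cleft "What ... was X", the post-copular constituent X is the focus.
Here the focus is "the trophy". The backgrounded (presupposed) material includes "the committee" and "this morning".

the trophy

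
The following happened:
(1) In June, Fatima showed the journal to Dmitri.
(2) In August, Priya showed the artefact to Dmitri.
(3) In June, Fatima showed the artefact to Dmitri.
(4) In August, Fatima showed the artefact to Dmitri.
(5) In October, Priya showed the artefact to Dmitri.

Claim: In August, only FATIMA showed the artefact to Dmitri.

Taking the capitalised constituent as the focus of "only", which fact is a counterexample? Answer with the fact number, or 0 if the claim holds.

2

Focus (in capitals) is "Fatima" — the agent. "Only" excludes alternative agents while holding fixed the artefact as thing and Dmitri as recipient and in August as setting.
Fact (2) matches on the artefact as thing and Dmitri as recipient and in August as setting, but has agent = Priya instead. That refutes the claim.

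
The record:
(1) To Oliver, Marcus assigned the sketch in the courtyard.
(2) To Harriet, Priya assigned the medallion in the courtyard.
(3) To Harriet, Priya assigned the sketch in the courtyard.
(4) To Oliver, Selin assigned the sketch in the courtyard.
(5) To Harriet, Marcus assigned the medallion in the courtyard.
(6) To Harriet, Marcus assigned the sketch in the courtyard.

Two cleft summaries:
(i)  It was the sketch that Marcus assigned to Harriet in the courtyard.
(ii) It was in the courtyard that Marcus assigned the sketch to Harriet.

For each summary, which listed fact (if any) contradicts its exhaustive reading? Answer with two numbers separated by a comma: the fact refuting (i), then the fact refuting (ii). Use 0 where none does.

Summary (i) focuses "the sketch" (the thing); background agent = Marcus, recipient = Harriet, setting = in the courtyard. Fact (5) matches that background with thing = the medallion — refutes (i).
Summary (ii) focuses "in the courtyard" (the setting); background agent = Marcus, thing = the sketch, recipient = Harriet. No fact matches that background with a different setting, so 0.

5, 0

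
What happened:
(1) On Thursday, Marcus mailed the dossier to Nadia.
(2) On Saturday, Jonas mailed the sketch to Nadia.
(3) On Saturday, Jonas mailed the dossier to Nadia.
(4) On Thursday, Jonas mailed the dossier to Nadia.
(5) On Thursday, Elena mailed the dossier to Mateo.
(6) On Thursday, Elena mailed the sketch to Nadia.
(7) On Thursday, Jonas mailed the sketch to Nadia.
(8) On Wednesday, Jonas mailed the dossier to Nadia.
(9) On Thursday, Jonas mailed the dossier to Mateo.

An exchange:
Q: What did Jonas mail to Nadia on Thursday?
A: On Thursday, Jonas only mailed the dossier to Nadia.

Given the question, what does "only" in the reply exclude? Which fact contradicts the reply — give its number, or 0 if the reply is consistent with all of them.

7

The question "What did ...?" targets the thing, so in the reply the focus falls on "the dossier".
So "only" ranges over things; the rest (same agent, recipient, setting (Jonas / Nadia / on Thursday)) is presupposed.
Fact (7) keeps same agent, recipient, setting (Jonas / Nadia / on Thursday) but has thing = the sketch; that refutes the reply.
(Fact (3) would refute a reading with focus on the setting — but that is not what the question asks.)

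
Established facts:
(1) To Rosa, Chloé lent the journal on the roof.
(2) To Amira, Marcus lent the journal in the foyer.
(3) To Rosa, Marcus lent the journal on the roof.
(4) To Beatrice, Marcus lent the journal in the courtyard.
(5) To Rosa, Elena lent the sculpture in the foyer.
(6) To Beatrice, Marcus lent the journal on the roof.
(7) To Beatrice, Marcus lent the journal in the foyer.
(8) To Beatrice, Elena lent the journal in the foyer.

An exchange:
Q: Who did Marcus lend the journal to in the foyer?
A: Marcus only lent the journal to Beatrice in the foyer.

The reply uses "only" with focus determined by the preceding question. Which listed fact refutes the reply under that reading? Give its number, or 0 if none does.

2

Answering "Who did ... to ...?" puts focus on the recipient — here, "Beatrice".
"Only" then excludes alternative recipients while the background — agent = Marcus, thing = the journal, setting = in the foyer — is held fixed.
Fact (2) keeps agent = Marcus, thing = the journal, setting = in the foyer but has recipient = Amira; that refutes the reply.
(Fact (4) would refute a reading with focus on the setting — but that is not what the question asks.)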